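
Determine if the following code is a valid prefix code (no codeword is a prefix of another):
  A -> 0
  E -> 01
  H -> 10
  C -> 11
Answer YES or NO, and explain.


Checking each pair (does one codeword prefix another?):
  A='0' vs E='01': prefix -- VIOLATION

NO -- this is NOT a valid prefix code. A (0) is a prefix of E (01).


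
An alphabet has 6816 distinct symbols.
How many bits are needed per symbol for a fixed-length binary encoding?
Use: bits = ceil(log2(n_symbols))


log2(6816) = 12.7347
Bracket: 2^12 = 4096 < 6816 <= 2^13 = 8192
So ceil(log2(6816)) = 13

bits = ceil(log2(6816)) = ceil(12.7347) = 13 bits


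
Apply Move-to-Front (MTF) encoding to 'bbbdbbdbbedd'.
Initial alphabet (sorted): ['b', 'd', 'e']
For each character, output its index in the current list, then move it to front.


MTF encoding:
'b': index 0 in ['b', 'd', 'e'] -> ['b', 'd', 'e']
'b': index 0 in ['b', 'd', 'e'] -> ['b', 'd', 'e']
'b': index 0 in ['b', 'd', 'e'] -> ['b', 'd', 'e']
'd': index 1 in ['b', 'd', 'e'] -> ['d', 'b', 'e']
'b': index 1 in ['d', 'b', 'e'] -> ['b', 'd', 'e']
'b': index 0 in ['b', 'd', 'e'] -> ['b', 'd', 'e']
'd': index 1 in ['b', 'd', 'e'] -> ['d', 'b', 'e']
'b': index 1 in ['d', 'b', 'e'] -> ['b', 'd', 'e']
'b': index 0 in ['b', 'd', 'e'] -> ['b', 'd', 'e']
'e': index 2 in ['b', 'd', 'e'] -> ['e', 'b', 'd']
'd': index 2 in ['e', 'b', 'd'] -> ['d', 'e', 'b']
'd': index 0 in ['d', 'e', 'b'] -> ['d', 'e', 'b']


Output: [0, 0, 0, 1, 1, 0, 1, 1, 0, 2, 2, 0]


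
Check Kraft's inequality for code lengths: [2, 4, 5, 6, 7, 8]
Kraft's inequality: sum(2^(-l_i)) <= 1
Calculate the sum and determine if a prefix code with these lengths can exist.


Sum = 2^(-2) + 2^(-4) + 2^(-5) + 2^(-6) + 2^(-7) + 2^(-8)
    = 0.25 + 0.0625 + 0.03125 + 0.015625 + 0.0078125 + 0.00390625
    = 95/256 = 0.37109375
Since 0.37109375 <= 1, Kraft's inequality IS satisfied.
A prefix code with these lengths CAN exist.

Kraft sum = 0.37109375. Satisfied.


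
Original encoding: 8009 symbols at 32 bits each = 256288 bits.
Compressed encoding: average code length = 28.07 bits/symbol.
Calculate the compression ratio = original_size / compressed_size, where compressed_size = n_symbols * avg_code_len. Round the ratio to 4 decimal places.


original_size = n_symbols * orig_bits = 8009 * 32 = 256288 bits
compressed_size = n_symbols * avg_code_len = 8009 * 28.07 = 224812.63 bits
ratio = original_size / compressed_size = 256288 / 224812.63 = 1.14

Compression ratio = 1.14


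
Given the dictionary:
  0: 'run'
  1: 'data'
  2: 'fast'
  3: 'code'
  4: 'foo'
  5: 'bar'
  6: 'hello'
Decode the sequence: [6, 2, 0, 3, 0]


Look up each index in the dictionary:
  6 -> 'hello'
  2 -> 'fast'
  0 -> 'run'
  3 -> 'code'
  0 -> 'run'

Decoded: "hello fast run code run"


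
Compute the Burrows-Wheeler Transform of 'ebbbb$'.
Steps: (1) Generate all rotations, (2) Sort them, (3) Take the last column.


Rotations (sorted):
  0: $ebbbb -> last char: b
  1: b$ebbb -> last char: b
  2: bb$ebb -> last char: b
  3: bbb$eb -> last char: b
  4: bbbb$e -> last char: e
  5: ebbbb$ -> last char: $


BWT = bbbbe$


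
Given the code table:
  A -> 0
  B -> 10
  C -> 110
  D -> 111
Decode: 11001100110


Decoding:
110 -> C
0 -> A
110 -> C
0 -> A
110 -> C


Result: CACAC


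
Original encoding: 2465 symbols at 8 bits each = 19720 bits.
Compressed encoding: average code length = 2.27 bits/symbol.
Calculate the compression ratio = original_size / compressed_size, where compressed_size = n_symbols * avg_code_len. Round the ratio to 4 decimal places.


original_size = n_symbols * orig_bits = 2465 * 8 = 19720 bits
compressed_size = n_symbols * avg_code_len = 2465 * 2.27 = 5595.55 bits
ratio = original_size / compressed_size = 19720 / 5595.55 = 3.5242

Compression ratio = 3.5242


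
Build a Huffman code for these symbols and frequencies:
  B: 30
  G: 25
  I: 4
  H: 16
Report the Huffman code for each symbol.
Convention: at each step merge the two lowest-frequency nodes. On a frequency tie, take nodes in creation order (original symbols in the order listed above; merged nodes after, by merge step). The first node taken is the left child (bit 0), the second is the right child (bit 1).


Huffman tree construction:
Step 1: Merge I(4) + H(16) = 20
Step 2: Merge (I+H)(20) + G(25) = 45
Step 3: Merge B(30) + ((I+H)+G)(45) = 75
Read each symbol's code off the tree from the root (left child = 0, right child = 1).

Codes:
  B: 0 (length 1)
  G: 11 (length 2)
  I: 100 (length 3)
  H: 101 (length 3)
Average code length: 140/75 = 1.8667 bits/symbol


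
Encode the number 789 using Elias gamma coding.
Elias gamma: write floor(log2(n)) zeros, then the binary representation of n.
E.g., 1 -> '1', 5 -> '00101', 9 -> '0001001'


num_bits = floor(log2(789)) + 1 = 10
leading_zeros = num_bits - 1 = 9
binary(789) = 1100010101

Elias gamma(789) = '000000000' + '1100010101' = 0000000001100010101 (19 bits)


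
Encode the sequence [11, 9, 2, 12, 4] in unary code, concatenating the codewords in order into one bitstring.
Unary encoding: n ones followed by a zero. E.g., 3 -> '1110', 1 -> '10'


Encode each number as n ones followed by a terminating 0:
  11 -> 111111111110 (12 bits)
  9 -> 1111111110 (10 bits)
  2 -> 110 (3 bits)
  12 -> 1111111111110 (13 bits)
  4 -> 11110 (5 bits)
Total length = 12 + 10 + 3 + 13 + 5 = 43 bits.

Unary([11, 9, 2, 12, 4]) = 1111111111101111111110110111111111111011110 (43 bits)


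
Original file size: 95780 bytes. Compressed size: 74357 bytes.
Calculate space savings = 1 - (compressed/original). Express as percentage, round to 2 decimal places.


ratio = compressed/original = 74357/95780 = 0.776331
savings = 1 - ratio = 1 - 0.776331 = 0.223669
as a percentage: 0.223669 * 100 = 22.37%

Space savings = 1 - 74357/95780 = 22.37%


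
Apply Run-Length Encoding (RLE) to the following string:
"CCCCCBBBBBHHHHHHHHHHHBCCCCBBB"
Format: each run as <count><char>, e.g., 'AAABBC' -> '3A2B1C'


Scanning runs left to right:
  i=0: run of 'C' x 5 -> '5C'
  i=5: run of 'B' x 5 -> '5B'
  i=10: run of 'H' x 11 -> '11H'
  i=21: run of 'B' x 1 -> '1B'
  i=22: run of 'C' x 4 -> '4C'
  i=26: run of 'B' x 3 -> '3B'

RLE = 5C5B11H1B4C3B


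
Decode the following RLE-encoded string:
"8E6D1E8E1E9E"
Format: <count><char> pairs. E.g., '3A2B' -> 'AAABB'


Expanding each <count><char> pair:
  8E -> 'EEEEEEEE'
  6D -> 'DDDDDD'
  1E -> 'E'
  8E -> 'EEEEEEEE'
  1E -> 'E'
  9E -> 'EEEEEEEEE'

Decoded = EEEEEEEEDDDDDDEEEEEEEEEEEEEEEEEEE


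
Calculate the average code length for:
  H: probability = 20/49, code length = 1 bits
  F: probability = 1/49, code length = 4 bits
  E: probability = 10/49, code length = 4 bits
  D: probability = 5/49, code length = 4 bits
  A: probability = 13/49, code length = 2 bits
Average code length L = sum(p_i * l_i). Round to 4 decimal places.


Weighted contributions p_i * l_i:
  H: (20/49) * 1 = 20/49
  F: (1/49) * 4 = 4/49
  E: (10/49) * 4 = 40/49
  D: (5/49) * 4 = 20/49
  A: (13/49) * 2 = 26/49
Sum = (20 + 4 + 40 + 20 + 26)/49 = 110/49

L = 110/49 = 2.2449 bits/symbol


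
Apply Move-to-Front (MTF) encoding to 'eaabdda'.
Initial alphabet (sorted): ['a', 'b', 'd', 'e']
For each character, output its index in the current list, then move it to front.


MTF encoding:
'e': index 3 in ['a', 'b', 'd', 'e'] -> ['e', 'a', 'b', 'd']
'a': index 1 in ['e', 'a', 'b', 'd'] -> ['a', 'e', 'b', 'd']
'a': index 0 in ['a', 'e', 'b', 'd'] -> ['a', 'e', 'b', 'd']
'b': index 2 in ['a', 'e', 'b', 'd'] -> ['b', 'a', 'e', 'd']
'd': index 3 in ['b', 'a', 'e', 'd'] -> ['d', 'b', 'a', 'e']
'd': index 0 in ['d', 'b', 'a', 'e'] -> ['d', 'b', 'a', 'e']
'a': index 2 in ['d', 'b', 'a', 'e'] -> ['a', 'd', 'b', 'e']


Output: [3, 1, 0, 2, 3, 0, 2]


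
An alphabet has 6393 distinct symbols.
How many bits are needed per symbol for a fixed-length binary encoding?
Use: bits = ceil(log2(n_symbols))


log2(6393) = 12.6423
Bracket: 2^12 = 4096 < 6393 <= 2^13 = 8192
So ceil(log2(6393)) = 13

bits = ceil(log2(6393)) = ceil(12.6423) = 13 bits


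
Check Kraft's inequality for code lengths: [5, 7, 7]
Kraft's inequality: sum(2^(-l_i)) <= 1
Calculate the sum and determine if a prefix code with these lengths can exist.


Sum = 2^(-5) + 2^(-7) + 2^(-7)
    = 0.03125 + 0.0078125 + 0.0078125
    = 6/128 = 0.046875
Since 0.046875 <= 1, Kraft's inequality IS satisfied.
A prefix code with these lengths CAN exist.

Kraft sum = 0.046875. Satisfied.


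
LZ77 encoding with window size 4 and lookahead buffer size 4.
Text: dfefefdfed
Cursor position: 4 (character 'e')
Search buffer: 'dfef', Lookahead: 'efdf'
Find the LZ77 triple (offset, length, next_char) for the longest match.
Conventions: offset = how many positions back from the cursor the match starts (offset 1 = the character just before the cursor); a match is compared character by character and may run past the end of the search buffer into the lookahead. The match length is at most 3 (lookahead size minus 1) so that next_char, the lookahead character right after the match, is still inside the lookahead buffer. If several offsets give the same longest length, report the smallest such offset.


Try each offset into the search buffer:
  offset=1 (pos 3, char 'f'): match length 0
  offset=2 (pos 2, char 'e'): match length 2
  offset=3 (pos 1, char 'f'): match length 0
  offset=4 (pos 0, char 'd'): match length 0
Longest match has length 2 at offset 2.
next_char = character at position 4 + 2 = 6 -> 'd'

Best match: offset=2, length=2 (matching 'ef' starting at position 2)
LZ77 triple: (2, 2, 'd')


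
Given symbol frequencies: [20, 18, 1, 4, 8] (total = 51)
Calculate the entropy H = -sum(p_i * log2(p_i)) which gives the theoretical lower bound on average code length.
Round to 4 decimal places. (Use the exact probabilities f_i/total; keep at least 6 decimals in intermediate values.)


Per-symbol terms -p_i * log2(p_i) with p_i = f_i/51:
  p = 20/51 = 0.392157: log2(p) = -1.350497, -p*log2(p) = 0.529607
  p = 18/51 = 0.352941: log2(p) = -1.502500, -p*log2(p) = 0.530294
  p = 1/51 = 0.019608: log2(p) = -5.672425, -p*log2(p) = 0.111224
  p = 4/51 = 0.078431: log2(p) = -3.672425, -p*log2(p) = 0.288033
  p = 8/51 = 0.156863: log2(p) = -2.672425, -p*log2(p) = 0.419204
H = 0.529607 + 0.530294 + 0.111224 + 0.288033 + 0.419204 = 1.878362

H = 1.8784 bits/symbol


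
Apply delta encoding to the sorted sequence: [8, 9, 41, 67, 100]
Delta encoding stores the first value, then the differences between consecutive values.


First value: 8
Deltas:
  9 - 8 = 1
  41 - 9 = 32
  67 - 41 = 26
  100 - 67 = 33


Delta encoded: [8, 1, 32, 26, 33]


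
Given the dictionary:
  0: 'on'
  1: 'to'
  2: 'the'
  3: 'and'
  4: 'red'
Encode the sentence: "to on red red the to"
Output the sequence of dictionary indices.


Look up each word in the dictionary:
  'to' -> 1
  'on' -> 0
  'red' -> 4
  'red' -> 4
  'the' -> 2
  'to' -> 1

Encoded: [1, 0, 4, 4, 2, 1]


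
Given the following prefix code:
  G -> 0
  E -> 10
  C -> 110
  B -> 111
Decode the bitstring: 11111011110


Decoding step by step:
Bits 111 -> B
Bits 110 -> C
Bits 111 -> B
Bits 10 -> E


Decoded message: BCBE


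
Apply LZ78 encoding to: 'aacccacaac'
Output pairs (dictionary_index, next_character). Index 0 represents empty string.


LZ78 encoding steps:
Dictionary: {0: ''}
Step 1: w='' (idx 0), next='a' -> output (0, 'a'), add 'a' as idx 1
Step 2: w='a' (idx 1), next='c' -> output (1, 'c'), add 'ac' as idx 2
Step 3: w='' (idx 0), next='c' -> output (0, 'c'), add 'c' as idx 3
Step 4: w='c' (idx 3), next='a' -> output (3, 'a'), add 'ca' as idx 4
Step 5: w='ca' (idx 4), next='a' -> output (4, 'a'), add 'caa' as idx 5
Step 6: w='c' (idx 3), end of input -> output (3, '')


Encoded: [(0, 'a'), (1, 'c'), (0, 'c'), (3, 'a'), (4, 'a'), (3, '')]


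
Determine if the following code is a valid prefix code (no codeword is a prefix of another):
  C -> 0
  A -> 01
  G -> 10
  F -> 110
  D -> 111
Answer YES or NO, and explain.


Checking each pair (does one codeword prefix another?):
  C='0' vs A='01': prefix -- VIOLATION

NO -- this is NOT a valid prefix code. C (0) is a prefix of A (01).


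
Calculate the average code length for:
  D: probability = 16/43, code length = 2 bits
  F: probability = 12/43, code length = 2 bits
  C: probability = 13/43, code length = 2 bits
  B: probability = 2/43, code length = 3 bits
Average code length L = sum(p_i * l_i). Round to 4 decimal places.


Weighted contributions p_i * l_i:
  D: (16/43) * 2 = 32/43
  F: (12/43) * 2 = 24/43
  C: (13/43) * 2 = 26/43
  B: (2/43) * 3 = 6/43
Sum = (32 + 24 + 26 + 6)/43 = 88/43

L = 88/43 = 2.0465 bits/symbol


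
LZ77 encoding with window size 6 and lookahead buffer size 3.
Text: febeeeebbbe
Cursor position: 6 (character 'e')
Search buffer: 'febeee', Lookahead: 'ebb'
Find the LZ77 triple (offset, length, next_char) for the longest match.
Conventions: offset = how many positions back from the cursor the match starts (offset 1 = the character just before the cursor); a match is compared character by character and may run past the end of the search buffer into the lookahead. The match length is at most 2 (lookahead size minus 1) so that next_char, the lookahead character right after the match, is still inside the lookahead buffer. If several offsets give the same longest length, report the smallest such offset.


Try each offset into the search buffer:
  offset=1 (pos 5, char 'e'): match length 1
  offset=2 (pos 4, char 'e'): match length 1
  offset=3 (pos 3, char 'e'): match length 1
  offset=4 (pos 2, char 'b'): match length 0
  offset=5 (pos 1, char 'e'): match length 2
  offset=6 (pos 0, char 'f'): match length 0
Longest match has length 2 at offset 5.
next_char = character at position 6 + 2 = 8 -> 'b'

Best match: offset=5, length=2 (matching 'eb' starting at position 1)
LZ77 triple: (5, 2, 'b')


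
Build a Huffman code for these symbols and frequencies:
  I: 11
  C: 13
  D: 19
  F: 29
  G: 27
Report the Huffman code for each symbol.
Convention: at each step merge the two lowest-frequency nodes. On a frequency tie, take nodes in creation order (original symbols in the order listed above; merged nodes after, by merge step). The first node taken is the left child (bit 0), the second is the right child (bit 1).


Huffman tree construction:
Step 1: Merge I(11) + C(13) = 24
Step 2: Merge D(19) + (I+C)(24) = 43
Step 3: Merge G(27) + F(29) = 56
Step 4: Merge (D+(I+C))(43) + (G+F)(56) = 99
Read each symbol's code off the tree from the root (left child = 0, right child = 1).

Codes:
  I: 010 (length 3)
  C: 011 (length 3)
  D: 00 (length 2)
  F: 11 (length 2)
  G: 10 (length 2)
Average code length: 222/99 = 2.2424 bits/symbol


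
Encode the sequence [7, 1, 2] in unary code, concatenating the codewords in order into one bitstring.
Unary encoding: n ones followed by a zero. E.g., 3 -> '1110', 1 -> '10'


Encode each number as n ones followed by a terminating 0:
  7 -> 11111110 (8 bits)
  1 -> 10 (2 bits)
  2 -> 110 (3 bits)
Total length = 8 + 2 + 3 = 13 bits.

Unary([7, 1, 2]) = 1111111010110 (13 bits)


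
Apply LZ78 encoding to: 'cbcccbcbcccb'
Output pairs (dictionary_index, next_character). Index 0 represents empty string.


LZ78 encoding steps:
Dictionary: {0: ''}
Step 1: w='' (idx 0), next='c' -> output (0, 'c'), add 'c' as idx 1
Step 2: w='' (idx 0), next='b' -> output (0, 'b'), add 'b' as idx 2
Step 3: w='c' (idx 1), next='c' -> output (1, 'c'), add 'cc' as idx 3
Step 4: w='c' (idx 1), next='b' -> output (1, 'b'), add 'cb' as idx 4
Step 5: w='cb' (idx 4), next='c' -> output (4, 'c'), add 'cbc' as idx 5
Step 6: w='cc' (idx 3), next='b' -> output (3, 'b'), add 'ccb' as idx 6


Encoded: [(0, 'c'), (0, 'b'), (1, 'c'), (1, 'b'), (4, 'c'), (3, 'b')]


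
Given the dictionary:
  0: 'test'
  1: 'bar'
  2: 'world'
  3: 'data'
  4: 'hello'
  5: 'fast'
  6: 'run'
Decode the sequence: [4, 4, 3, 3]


Look up each index in the dictionary:
  4 -> 'hello'
  4 -> 'hello'
  3 -> 'data'
  3 -> 'data'

Decoded: "hello hello data data"


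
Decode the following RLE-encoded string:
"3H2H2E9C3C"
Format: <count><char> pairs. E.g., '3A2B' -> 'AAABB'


Expanding each <count><char> pair:
  3H -> 'HHH'
  2H -> 'HH'
  2E -> 'EE'
  9C -> 'CCCCCCCCC'
  3C -> 'CCC'

Decoded = HHHHHEECCCCCCCCCCCC


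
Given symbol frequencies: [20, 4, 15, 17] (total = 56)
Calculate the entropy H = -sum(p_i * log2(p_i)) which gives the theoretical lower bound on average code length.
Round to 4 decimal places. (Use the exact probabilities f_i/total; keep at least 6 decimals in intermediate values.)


Per-symbol terms -p_i * log2(p_i) with p_i = f_i/56:
  p = 20/56 = 0.357143: log2(p) = -1.485427, -p*log2(p) = 0.530510
  p = 4/56 = 0.071429: log2(p) = -3.807355, -p*log2(p) = 0.271954
  p = 15/56 = 0.267857: log2(p) = -1.900464, -p*log2(p) = 0.509053
  p = 17/56 = 0.303571: log2(p) = -1.719892, -p*log2(p) = 0.522110
H = 0.530510 + 0.271954 + 0.509053 + 0.522110 = 1.833627

H = 1.8336 bits/symbol


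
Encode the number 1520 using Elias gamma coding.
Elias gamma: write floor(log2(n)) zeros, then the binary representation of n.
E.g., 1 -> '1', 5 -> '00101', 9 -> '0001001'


num_bits = floor(log2(1520)) + 1 = 11
leading_zeros = num_bits - 1 = 10
binary(1520) = 10111110000

Elias gamma(1520) = '0000000000' + '10111110000' = 000000000010111110000 (21 bits)


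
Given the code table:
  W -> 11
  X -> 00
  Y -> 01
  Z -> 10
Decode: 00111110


Decoding:
00 -> X
11 -> W
11 -> W
10 -> Z


Result: XWWZ


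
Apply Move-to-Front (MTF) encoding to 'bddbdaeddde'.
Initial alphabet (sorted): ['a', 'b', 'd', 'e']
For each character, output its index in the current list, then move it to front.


MTF encoding:
'b': index 1 in ['a', 'b', 'd', 'e'] -> ['b', 'a', 'd', 'e']
'd': index 2 in ['b', 'a', 'd', 'e'] -> ['d', 'b', 'a', 'e']
'd': index 0 in ['d', 'b', 'a', 'e'] -> ['d', 'b', 'a', 'e']
'b': index 1 in ['d', 'b', 'a', 'e'] -> ['b', 'd', 'a', 'e']
'd': index 1 in ['b', 'd', 'a', 'e'] -> ['d', 'b', 'a', 'e']
'a': index 2 in ['d', 'b', 'a', 'e'] -> ['a', 'd', 'b', 'e']
'e': index 3 in ['a', 'd', 'b', 'e'] -> ['e', 'a', 'd', 'b']
'd': index 2 in ['e', 'a', 'd', 'b'] -> ['d', 'e', 'a', 'b']
'd': index 0 in ['d', 'e', 'a', 'b'] -> ['d', 'e', 'a', 'b']
'd': index 0 in ['d', 'e', 'a', 'b'] -> ['d', 'e', 'a', 'b']
'e': index 1 in ['d', 'e', 'a', 'b'] -> ['e', 'd', 'a', 'b']


Output: [1, 2, 0, 1, 1, 2, 3, 2, 0, 0, 1]


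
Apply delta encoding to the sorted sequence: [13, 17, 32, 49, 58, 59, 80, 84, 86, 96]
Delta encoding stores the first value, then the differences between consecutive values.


First value: 13
Deltas:
  17 - 13 = 4
  32 - 17 = 15
  49 - 32 = 17
  58 - 49 = 9
  59 - 58 = 1
  80 - 59 = 21
  84 - 80 = 4
  86 - 84 = 2
  96 - 86 = 10


Delta encoded: [13, 4, 15, 17, 9, 1, 21, 4, 2, 10]


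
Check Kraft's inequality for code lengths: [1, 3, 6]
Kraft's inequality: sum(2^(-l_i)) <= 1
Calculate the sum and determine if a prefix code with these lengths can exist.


Sum = 2^(-1) + 2^(-3) + 2^(-6)
    = 0.5 + 0.125 + 0.015625
    = 41/64 = 0.640625
Since 0.640625 <= 1, Kraft's inequality IS satisfied.
A prefix code with these lengths CAN exist.

Kraft sum = 0.640625. Satisfied.


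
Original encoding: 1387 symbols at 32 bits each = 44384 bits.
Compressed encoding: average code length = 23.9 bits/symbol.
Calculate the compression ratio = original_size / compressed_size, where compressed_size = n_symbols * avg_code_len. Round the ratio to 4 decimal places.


original_size = n_symbols * orig_bits = 1387 * 32 = 44384 bits
compressed_size = n_symbols * avg_code_len = 1387 * 23.9 = 33149.3 bits
ratio = original_size / compressed_size = 44384 / 33149.3 = 1.3389

Compression ratio = 1.3389


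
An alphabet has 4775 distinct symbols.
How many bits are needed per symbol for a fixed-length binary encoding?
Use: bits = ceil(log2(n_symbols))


log2(4775) = 12.2213
Bracket: 2^12 = 4096 < 4775 <= 2^13 = 8192
So ceil(log2(4775)) = 13

bits = ceil(log2(4775)) = ceil(12.2213) = 13 bits


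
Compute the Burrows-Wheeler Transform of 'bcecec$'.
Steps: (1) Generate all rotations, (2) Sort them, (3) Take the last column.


Rotations (sorted):
  0: $bcecec -> last char: c
  1: bcecec$ -> last char: $
  2: c$bcece -> last char: e
  3: cec$bce -> last char: e
  4: cecec$b -> last char: b
  5: ec$bcec -> last char: c
  6: ecec$bc -> last char: c


BWT = c$eebcc


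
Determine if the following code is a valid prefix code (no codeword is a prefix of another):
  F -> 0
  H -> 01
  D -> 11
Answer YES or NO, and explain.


Checking each pair (does one codeword prefix another?):
  F='0' vs H='01': prefix -- VIOLATION

NO -- this is NOT a valid prefix code. F (0) is a prefix of H (01).


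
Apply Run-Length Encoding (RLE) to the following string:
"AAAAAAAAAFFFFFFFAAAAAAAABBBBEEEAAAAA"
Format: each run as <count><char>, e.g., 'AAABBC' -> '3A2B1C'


Scanning runs left to right:
  i=0: run of 'A' x 9 -> '9A'
  i=9: run of 'F' x 7 -> '7F'
  i=16: run of 'A' x 8 -> '8A'
  i=24: run of 'B' x 4 -> '4B'
  i=28: run of 'E' x 3 -> '3E'
  i=31: run of 'A' x 5 -> '5A'

RLE = 9A7F8A4B3E5A


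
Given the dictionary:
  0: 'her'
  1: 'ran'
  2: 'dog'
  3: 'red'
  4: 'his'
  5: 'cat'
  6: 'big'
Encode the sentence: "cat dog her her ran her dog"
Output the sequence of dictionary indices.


Look up each word in the dictionary:
  'cat' -> 5
  'dog' -> 2
  'her' -> 0
  'her' -> 0
  'ran' -> 1
  'her' -> 0
  'dog' -> 2

Encoded: [5, 2, 0, 0, 1, 0, 2]


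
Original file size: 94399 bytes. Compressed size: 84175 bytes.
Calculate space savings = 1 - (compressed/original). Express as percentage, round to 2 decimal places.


ratio = compressed/original = 84175/94399 = 0.891694
savings = 1 - ratio = 1 - 0.891694 = 0.108306
as a percentage: 0.108306 * 100 = 10.83%

Space savings = 1 - 84175/94399 = 10.83%


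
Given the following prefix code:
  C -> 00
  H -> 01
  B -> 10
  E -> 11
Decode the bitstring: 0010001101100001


Decoding step by step:
Bits 00 -> C
Bits 10 -> B
Bits 00 -> C
Bits 11 -> E
Bits 01 -> H
Bits 10 -> B
Bits 00 -> C
Bits 01 -> H


Decoded message: CBCEHBCH


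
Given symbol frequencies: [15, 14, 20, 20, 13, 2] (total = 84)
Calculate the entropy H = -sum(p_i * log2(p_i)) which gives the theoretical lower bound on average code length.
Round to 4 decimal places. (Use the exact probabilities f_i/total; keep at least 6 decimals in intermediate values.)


Per-symbol terms -p_i * log2(p_i) with p_i = f_i/84:
  p = 15/84 = 0.178571: log2(p) = -2.485427, -p*log2(p) = 0.443826
  p = 14/84 = 0.166667: log2(p) = -2.584963, -p*log2(p) = 0.430827
  p = 20/84 = 0.238095: log2(p) = -2.070389, -p*log2(p) = 0.492950
  p = 20/84 = 0.238095: log2(p) = -2.070389, -p*log2(p) = 0.492950
  p = 13/84 = 0.154762: log2(p) = -2.691878, -p*log2(p) = 0.416600
  p = 2/84 = 0.023810: log2(p) = -5.392317, -p*log2(p) = 0.128389
H = 0.443826 + 0.430827 + 0.492950 + 0.492950 + 0.416600 + 0.128389 = 2.405542

H = 2.4055 bits/symbol


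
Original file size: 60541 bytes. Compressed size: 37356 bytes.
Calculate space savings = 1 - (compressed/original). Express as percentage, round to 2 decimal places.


ratio = compressed/original = 37356/60541 = 0.617036
savings = 1 - ratio = 1 - 0.617036 = 0.382964
as a percentage: 0.382964 * 100 = 38.3%

Space savings = 1 - 37356/60541 = 38.3%


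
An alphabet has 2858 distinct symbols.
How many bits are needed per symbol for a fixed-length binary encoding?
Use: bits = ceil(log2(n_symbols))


log2(2858) = 11.4808
Bracket: 2^11 = 2048 < 2858 <= 2^12 = 4096
So ceil(log2(2858)) = 12

bits = ceil(log2(2858)) = ceil(11.4808) = 12 bits


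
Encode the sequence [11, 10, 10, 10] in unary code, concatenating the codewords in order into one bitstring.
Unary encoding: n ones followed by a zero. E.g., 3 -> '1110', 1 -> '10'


Encode each number as n ones followed by a terminating 0:
  11 -> 111111111110 (12 bits)
  10 -> 11111111110 (11 bits)
  10 -> 11111111110 (11 bits)
  10 -> 11111111110 (11 bits)
Total length = 12 + 11 + 11 + 11 = 45 bits.

Unary([11, 10, 10, 10]) = 111111111110111111111101111111111011111111110 (45 bits)


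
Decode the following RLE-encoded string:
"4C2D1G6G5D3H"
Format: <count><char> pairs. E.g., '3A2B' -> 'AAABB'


Expanding each <count><char> pair:
  4C -> 'CCCC'
  2D -> 'DD'
  1G -> 'G'
  6G -> 'GGGGGG'
  5D -> 'DDDDD'
  3H -> 'HHH'

Decoded = CCCCDDGGGGGGGDDDDDHHH


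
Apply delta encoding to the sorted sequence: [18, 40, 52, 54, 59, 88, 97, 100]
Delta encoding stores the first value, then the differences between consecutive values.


First value: 18
Deltas:
  40 - 18 = 22
  52 - 40 = 12
  54 - 52 = 2
  59 - 54 = 5
  88 - 59 = 29
  97 - 88 = 9
  100 - 97 = 3


Delta encoded: [18, 22, 12, 2, 5, 29, 9, 3]


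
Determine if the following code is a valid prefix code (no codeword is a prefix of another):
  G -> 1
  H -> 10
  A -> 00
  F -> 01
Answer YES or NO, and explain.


Checking each pair (does one codeword prefix another?):
  G='1' vs H='10': prefix -- VIOLATION

NO -- this is NOT a valid prefix code. G (1) is a prefix of H (10).


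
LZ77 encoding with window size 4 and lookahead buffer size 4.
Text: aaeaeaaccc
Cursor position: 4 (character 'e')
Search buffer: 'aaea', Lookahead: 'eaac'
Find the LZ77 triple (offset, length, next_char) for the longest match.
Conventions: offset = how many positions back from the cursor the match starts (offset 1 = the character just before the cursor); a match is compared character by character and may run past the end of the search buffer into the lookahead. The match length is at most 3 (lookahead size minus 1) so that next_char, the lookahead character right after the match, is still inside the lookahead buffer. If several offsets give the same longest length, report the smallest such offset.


Try each offset into the search buffer:
  offset=1 (pos 3, char 'a'): match length 0
  offset=2 (pos 2, char 'e'): match length 2
  offset=3 (pos 1, char 'a'): match length 0
  offset=4 (pos 0, char 'a'): match length 0
Longest match has length 2 at offset 2.
next_char = character at position 4 + 2 = 6 -> 'a'

Best match: offset=2, length=2 (matching 'ea' starting at position 2)
LZ77 triple: (2, 2, 'a')


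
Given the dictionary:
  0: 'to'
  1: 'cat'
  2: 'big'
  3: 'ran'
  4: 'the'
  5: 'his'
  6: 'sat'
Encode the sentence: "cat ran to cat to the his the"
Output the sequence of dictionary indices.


Look up each word in the dictionary:
  'cat' -> 1
  'ran' -> 3
  'to' -> 0
  'cat' -> 1
  'to' -> 0
  'the' -> 4
  'his' -> 5
  'the' -> 4

Encoded: [1, 3, 0, 1, 0, 4, 5, 4]


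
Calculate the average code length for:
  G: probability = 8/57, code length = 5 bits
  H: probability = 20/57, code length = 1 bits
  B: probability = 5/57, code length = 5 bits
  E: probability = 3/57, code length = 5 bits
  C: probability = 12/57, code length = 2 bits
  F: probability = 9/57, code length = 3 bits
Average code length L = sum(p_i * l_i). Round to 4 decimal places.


Weighted contributions p_i * l_i:
  G: (8/57) * 5 = 40/57
  H: (20/57) * 1 = 20/57
  B: (5/57) * 5 = 25/57
  E: (3/57) * 5 = 15/57
  C: (12/57) * 2 = 24/57
  F: (9/57) * 3 = 27/57
Sum = (40 + 20 + 25 + 15 + 24 + 27)/57 = 151/57

L = 151/57 = 2.6491 bits/symbol


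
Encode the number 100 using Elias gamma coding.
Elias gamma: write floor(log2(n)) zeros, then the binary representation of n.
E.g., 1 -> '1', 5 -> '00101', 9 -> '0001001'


num_bits = floor(log2(100)) + 1 = 7
leading_zeros = num_bits - 1 = 6
binary(100) = 1100100

Elias gamma(100) = '000000' + '1100100' = 0000001100100 (13 bits)


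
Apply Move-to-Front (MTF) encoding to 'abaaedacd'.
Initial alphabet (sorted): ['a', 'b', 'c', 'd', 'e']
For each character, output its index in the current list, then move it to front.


MTF encoding:
'a': index 0 in ['a', 'b', 'c', 'd', 'e'] -> ['a', 'b', 'c', 'd', 'e']
'b': index 1 in ['a', 'b', 'c', 'd', 'e'] -> ['b', 'a', 'c', 'd', 'e']
'a': index 1 in ['b', 'a', 'c', 'd', 'e'] -> ['a', 'b', 'c', 'd', 'e']
'a': index 0 in ['a', 'b', 'c', 'd', 'e'] -> ['a', 'b', 'c', 'd', 'e']
'e': index 4 in ['a', 'b', 'c', 'd', 'e'] -> ['e', 'a', 'b', 'c', 'd']
'd': index 4 in ['e', 'a', 'b', 'c', 'd'] -> ['d', 'e', 'a', 'b', 'c']
'a': index 2 in ['d', 'e', 'a', 'b', 'c'] -> ['a', 'd', 'e', 'b', 'c']
'c': index 4 in ['a', 'd', 'e', 'b', 'c'] -> ['c', 'a', 'd', 'e', 'b']
'd': index 2 in ['c', 'a', 'd', 'e', 'b'] -> ['d', 'c', 'a', 'e', 'b']


Output: [0, 1, 1, 0, 4, 4, 2, 4, 2]


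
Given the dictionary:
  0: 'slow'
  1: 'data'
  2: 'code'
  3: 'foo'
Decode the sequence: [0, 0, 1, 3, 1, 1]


Look up each index in the dictionary:
  0 -> 'slow'
  0 -> 'slow'
  1 -> 'data'
  3 -> 'foo'
  1 -> 'data'
  1 -> 'data'

Decoded: "slow slow data foo data data"


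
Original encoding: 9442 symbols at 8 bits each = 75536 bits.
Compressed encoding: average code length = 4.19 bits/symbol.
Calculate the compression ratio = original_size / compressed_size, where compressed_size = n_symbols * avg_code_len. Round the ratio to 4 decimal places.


original_size = n_symbols * orig_bits = 9442 * 8 = 75536 bits
compressed_size = n_symbols * avg_code_len = 9442 * 4.19 = 39561.98 bits
ratio = original_size / compressed_size = 75536 / 39561.98 = 1.9093

Compression ratio = 1.9093


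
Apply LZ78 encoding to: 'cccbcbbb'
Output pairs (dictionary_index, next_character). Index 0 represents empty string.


LZ78 encoding steps:
Dictionary: {0: ''}
Step 1: w='' (idx 0), next='c' -> output (0, 'c'), add 'c' as idx 1
Step 2: w='c' (idx 1), next='c' -> output (1, 'c'), add 'cc' as idx 2
Step 3: w='' (idx 0), next='b' -> output (0, 'b'), add 'b' as idx 3
Step 4: w='c' (idx 1), next='b' -> output (1, 'b'), add 'cb' as idx 4
Step 5: w='b' (idx 3), next='b' -> output (3, 'b'), add 'bb' as idx 5


Encoded: [(0, 'c'), (1, 'c'), (0, 'b'), (1, 'b'), (3, 'b')]


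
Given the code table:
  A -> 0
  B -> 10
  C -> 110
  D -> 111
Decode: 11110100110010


Decoding:
111 -> D
10 -> B
10 -> B
0 -> A
110 -> C
0 -> A
10 -> B


Result: DBBACAB


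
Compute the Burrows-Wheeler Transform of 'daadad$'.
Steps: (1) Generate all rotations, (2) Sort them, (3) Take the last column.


Rotations (sorted):
  0: $daadad -> last char: d
  1: aadad$d -> last char: d
  2: ad$daad -> last char: d
  3: adad$da -> last char: a
  4: d$daada -> last char: a
  5: daadad$ -> last char: $
  6: dad$daa -> last char: a


BWT = dddaa$a


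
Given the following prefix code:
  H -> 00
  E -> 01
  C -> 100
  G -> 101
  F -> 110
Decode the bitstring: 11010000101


Decoding step by step:
Bits 110 -> F
Bits 100 -> C
Bits 00 -> H
Bits 101 -> G


Decoded message: FCHG


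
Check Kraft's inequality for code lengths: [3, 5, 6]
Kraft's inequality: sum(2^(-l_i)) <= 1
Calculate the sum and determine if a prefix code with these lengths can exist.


Sum = 2^(-3) + 2^(-5) + 2^(-6)
    = 0.125 + 0.03125 + 0.015625
    = 11/64 = 0.171875
Since 0.171875 <= 1, Kraft's inequality IS satisfied.
A prefix code with these lengths CAN exist.

Kraft sum = 0.171875. Satisfied.


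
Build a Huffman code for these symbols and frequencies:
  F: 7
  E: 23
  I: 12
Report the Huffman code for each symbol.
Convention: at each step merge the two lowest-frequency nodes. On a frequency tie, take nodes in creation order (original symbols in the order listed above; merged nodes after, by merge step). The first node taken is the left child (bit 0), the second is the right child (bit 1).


Huffman tree construction:
Step 1: Merge F(7) + I(12) = 19
Step 2: Merge (F+I)(19) + E(23) = 42
Read each symbol's code off the tree from the root (left child = 0, right child = 1).

Codes:
  F: 00 (length 2)
  E: 1 (length 1)
  I: 01 (length 2)
Average code length: 61/42 = 1.4524 bits/symbol


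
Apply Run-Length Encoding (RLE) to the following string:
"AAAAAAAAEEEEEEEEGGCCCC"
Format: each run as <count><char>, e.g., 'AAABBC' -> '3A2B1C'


Scanning runs left to right:
  i=0: run of 'A' x 8 -> '8A'
  i=8: run of 'E' x 8 -> '8E'
  i=16: run of 'G' x 2 -> '2G'
  i=18: run of 'C' x 4 -> '4C'

RLE = 8A8E2G4C


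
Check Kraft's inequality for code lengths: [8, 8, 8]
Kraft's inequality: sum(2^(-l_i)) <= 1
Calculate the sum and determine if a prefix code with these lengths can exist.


Sum = 2^(-8) + 2^(-8) + 2^(-8)
    = 0.00390625 + 0.00390625 + 0.00390625
    = 3/256 = 0.01171875
Since 0.01171875 <= 1, Kraft's inequality IS satisfied.
A prefix code with these lengths CAN exist.

Kraft sum = 0.01171875. Satisfied.


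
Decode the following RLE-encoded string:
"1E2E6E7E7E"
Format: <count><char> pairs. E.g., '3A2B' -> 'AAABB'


Expanding each <count><char> pair:
  1E -> 'E'
  2E -> 'EE'
  6E -> 'EEEEEE'
  7E -> 'EEEEEEE'
  7E -> 'EEEEEEE'

Decoded = EEEEEEEEEEEEEEEEEEEEEEE


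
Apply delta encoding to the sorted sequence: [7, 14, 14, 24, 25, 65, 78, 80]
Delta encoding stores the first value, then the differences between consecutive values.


First value: 7
Deltas:
  14 - 7 = 7
  14 - 14 = 0
  24 - 14 = 10
  25 - 24 = 1
  65 - 25 = 40
  78 - 65 = 13
  80 - 78 = 2


Delta encoded: [7, 7, 0, 10, 1, 40, 13, 2]


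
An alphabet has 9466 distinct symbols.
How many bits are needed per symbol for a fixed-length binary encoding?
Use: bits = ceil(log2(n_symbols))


log2(9466) = 13.2085
Bracket: 2^13 = 8192 < 9466 <= 2^14 = 16384
So ceil(log2(9466)) = 14

bits = ceil(log2(9466)) = ceil(13.2085) = 14 bits


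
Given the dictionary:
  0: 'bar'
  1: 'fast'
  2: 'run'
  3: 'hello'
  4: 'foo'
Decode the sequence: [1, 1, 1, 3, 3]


Look up each index in the dictionary:
  1 -> 'fast'
  1 -> 'fast'
  1 -> 'fast'
  3 -> 'hello'
  3 -> 'hello'

Decoded: "fast fast fast hello hello"


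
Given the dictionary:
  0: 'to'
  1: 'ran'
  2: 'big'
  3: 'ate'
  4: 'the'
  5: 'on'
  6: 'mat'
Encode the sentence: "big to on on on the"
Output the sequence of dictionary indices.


Look up each word in the dictionary:
  'big' -> 2
  'to' -> 0
  'on' -> 5
  'on' -> 5
  'on' -> 5
  'the' -> 4

Encoded: [2, 0, 5, 5, 5, 4]


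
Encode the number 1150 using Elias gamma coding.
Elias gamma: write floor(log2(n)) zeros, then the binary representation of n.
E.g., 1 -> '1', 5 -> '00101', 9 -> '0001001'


num_bits = floor(log2(1150)) + 1 = 11
leading_zeros = num_bits - 1 = 10
binary(1150) = 10001111110

Elias gamma(1150) = '0000000000' + '10001111110' = 000000000010001111110 (21 bits)


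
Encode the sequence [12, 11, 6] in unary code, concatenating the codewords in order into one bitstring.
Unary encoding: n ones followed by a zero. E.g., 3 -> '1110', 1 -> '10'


Encode each number as n ones followed by a terminating 0:
  12 -> 1111111111110 (13 bits)
  11 -> 111111111110 (12 bits)
  6 -> 1111110 (7 bits)
Total length = 13 + 12 + 7 = 32 bits.

Unary([12, 11, 6]) = 11111111111101111111111101111110 (32 bits)


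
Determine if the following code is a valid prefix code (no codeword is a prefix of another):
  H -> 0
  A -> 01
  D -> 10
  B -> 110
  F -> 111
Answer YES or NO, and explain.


Checking each pair (does one codeword prefix another?):
  H='0' vs A='01': prefix -- VIOLATION

NO -- this is NOT a valid prefix code. H (0) is a prefix of A (01).


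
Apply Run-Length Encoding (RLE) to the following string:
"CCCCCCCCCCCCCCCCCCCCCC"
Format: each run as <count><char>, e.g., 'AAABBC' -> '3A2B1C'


Scanning runs left to right:
  i=0: run of 'C' x 22 -> '22C'

RLE = 22C


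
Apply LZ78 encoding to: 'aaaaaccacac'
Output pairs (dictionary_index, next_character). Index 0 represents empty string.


LZ78 encoding steps:
Dictionary: {0: ''}
Step 1: w='' (idx 0), next='a' -> output (0, 'a'), add 'a' as idx 1
Step 2: w='a' (idx 1), next='a' -> output (1, 'a'), add 'aa' as idx 2
Step 3: w='aa' (idx 2), next='c' -> output (2, 'c'), add 'aac' as idx 3
Step 4: w='' (idx 0), next='c' -> output (0, 'c'), add 'c' as idx 4
Step 5: w='a' (idx 1), next='c' -> output (1, 'c'), add 'ac' as idx 5
Step 6: w='ac' (idx 5), end of input -> output (5, '')


Encoded: [(0, 'a'), (1, 'a'), (2, 'c'), (0, 'c'), (1, 'c'), (5, '')]


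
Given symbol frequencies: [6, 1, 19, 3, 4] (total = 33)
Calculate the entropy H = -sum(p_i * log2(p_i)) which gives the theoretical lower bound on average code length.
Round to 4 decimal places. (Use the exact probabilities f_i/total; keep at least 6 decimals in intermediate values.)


Per-symbol terms -p_i * log2(p_i) with p_i = f_i/33:
  p = 6/33 = 0.181818: log2(p) = -2.459432, -p*log2(p) = 0.447169
  p = 1/33 = 0.030303: log2(p) = -5.044394, -p*log2(p) = 0.152860
  p = 19/33 = 0.575758: log2(p) = -0.796467, -p*log2(p) = 0.458572
  p = 3/33 = 0.090909: log2(p) = -3.459432, -p*log2(p) = 0.314494
  p = 4/33 = 0.121212: log2(p) = -3.044394, -p*log2(p) = 0.369017
H = 0.447169 + 0.152860 + 0.458572 + 0.314494 + 0.369017 = 1.742112

H = 1.7421 bits/symbol


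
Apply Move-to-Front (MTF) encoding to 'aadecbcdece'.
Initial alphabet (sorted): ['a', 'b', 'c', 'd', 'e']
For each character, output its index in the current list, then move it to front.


MTF encoding:
'a': index 0 in ['a', 'b', 'c', 'd', 'e'] -> ['a', 'b', 'c', 'd', 'e']
'a': index 0 in ['a', 'b', 'c', 'd', 'e'] -> ['a', 'b', 'c', 'd', 'e']
'd': index 3 in ['a', 'b', 'c', 'd', 'e'] -> ['d', 'a', 'b', 'c', 'e']
'e': index 4 in ['d', 'a', 'b', 'c', 'e'] -> ['e', 'd', 'a', 'b', 'c']
'c': index 4 in ['e', 'd', 'a', 'b', 'c'] -> ['c', 'e', 'd', 'a', 'b']
'b': index 4 in ['c', 'e', 'd', 'a', 'b'] -> ['b', 'c', 'e', 'd', 'a']
'c': index 1 in ['b', 'c', 'e', 'd', 'a'] -> ['c', 'b', 'e', 'd', 'a']
'd': index 3 in ['c', 'b', 'e', 'd', 'a'] -> ['d', 'c', 'b', 'e', 'a']
'e': index 3 in ['d', 'c', 'b', 'e', 'a'] -> ['e', 'd', 'c', 'b', 'a']
'c': index 2 in ['e', 'd', 'c', 'b', 'a'] -> ['c', 'e', 'd', 'b', 'a']
'e': index 1 in ['c', 'e', 'd', 'b', 'a'] -> ['e', 'c', 'd', 'b', 'a']


Output: [0, 0, 3, 4, 4, 4, 1, 3, 3, 2, 1]


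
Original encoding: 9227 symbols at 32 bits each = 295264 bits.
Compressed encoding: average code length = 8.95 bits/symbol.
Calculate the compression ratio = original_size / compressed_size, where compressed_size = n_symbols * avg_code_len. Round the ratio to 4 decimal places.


original_size = n_symbols * orig_bits = 9227 * 32 = 295264 bits
compressed_size = n_symbols * avg_code_len = 9227 * 8.95 = 82581.65 bits
ratio = original_size / compressed_size = 295264 / 82581.65 = 3.5754

Compression ratio = 3.5754


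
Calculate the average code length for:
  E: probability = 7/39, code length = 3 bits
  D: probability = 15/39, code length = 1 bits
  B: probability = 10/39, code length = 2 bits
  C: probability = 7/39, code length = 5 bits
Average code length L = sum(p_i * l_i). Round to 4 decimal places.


Weighted contributions p_i * l_i:
  E: (7/39) * 3 = 21/39
  D: (15/39) * 1 = 15/39
  B: (10/39) * 2 = 20/39
  C: (7/39) * 5 = 35/39
Sum = (21 + 15 + 20 + 35)/39 = 91/39

L = 91/39 = 2.3333 bits/symbol


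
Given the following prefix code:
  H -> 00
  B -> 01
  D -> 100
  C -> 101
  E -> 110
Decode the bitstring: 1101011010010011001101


Decoding step by step:
Bits 110 -> E
Bits 101 -> C
Bits 101 -> C
Bits 00 -> H
Bits 100 -> D
Bits 110 -> E
Bits 01 -> B
Bits 101 -> C


Decoded message: ECCHDEBC


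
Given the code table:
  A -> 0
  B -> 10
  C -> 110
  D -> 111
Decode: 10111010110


Decoding:
10 -> B
111 -> D
0 -> A
10 -> B
110 -> C


Result: BDABC


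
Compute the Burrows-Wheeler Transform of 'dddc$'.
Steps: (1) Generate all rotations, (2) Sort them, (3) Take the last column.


Rotations (sorted):
  0: $dddc -> last char: c
  1: c$ddd -> last char: d
  2: dc$dd -> last char: d
  3: ddc$d -> last char: d
  4: dddc$ -> last char: $


BWT = cddd$


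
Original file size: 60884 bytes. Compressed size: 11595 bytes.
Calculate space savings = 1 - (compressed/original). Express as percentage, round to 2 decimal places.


ratio = compressed/original = 11595/60884 = 0.190444
savings = 1 - ratio = 1 - 0.190444 = 0.809556
as a percentage: 0.809556 * 100 = 80.96%

Space savings = 1 - 11595/60884 = 80.96%


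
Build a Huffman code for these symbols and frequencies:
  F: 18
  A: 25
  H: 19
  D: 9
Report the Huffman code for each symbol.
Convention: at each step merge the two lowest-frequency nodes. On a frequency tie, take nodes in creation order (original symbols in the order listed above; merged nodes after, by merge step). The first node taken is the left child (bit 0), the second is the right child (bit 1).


Huffman tree construction:
Step 1: Merge D(9) + F(18) = 27
Step 2: Merge H(19) + A(25) = 44
Step 3: Merge (D+F)(27) + (H+A)(44) = 71
Read each symbol's code off the tree from the root (left child = 0, right child = 1).

Codes:
  F: 01 (length 2)
  A: 11 (length 2)
  H: 10 (length 2)
  D: 00 (length 2)
Average code length: 142/71 = 2.0000 bits/symbol
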